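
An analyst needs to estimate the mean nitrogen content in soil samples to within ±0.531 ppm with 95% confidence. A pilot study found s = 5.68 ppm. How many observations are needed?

440

For a mean, the margin of error is E = z·σ/√n, so n = (zσ/E)².
At 95% confidence, z = 1.960.
n = (1.960 × 5.68 / 0.531)² = 439.56
Round up: n = 440.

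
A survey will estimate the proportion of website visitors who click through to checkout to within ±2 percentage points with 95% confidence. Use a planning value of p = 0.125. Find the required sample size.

For a proportion with margin E = 0.02 at 95% confidence, z = 1.960.
n = p̂(1−p̂)(z/E)² = 0.125 × 0.875 × (1.960/0.02)² = 1050.44
Round up: n = 1051.

1051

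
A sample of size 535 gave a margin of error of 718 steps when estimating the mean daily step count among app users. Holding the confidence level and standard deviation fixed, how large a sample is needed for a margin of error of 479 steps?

n = 1203

Margin of error scales as 1/√n, so n₂ = n₁·(E₁/E₂)².
n₂ = 535 × (718/479)² = 535 × 2.247 = 1202.14
Round up: n₂ = 1203.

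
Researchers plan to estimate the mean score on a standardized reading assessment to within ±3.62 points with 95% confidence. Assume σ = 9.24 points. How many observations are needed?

26

For a mean, the margin of error is E = z·σ/√n, so n = (zσ/E)².
At 95% confidence, z = 1.960.
n = (1.960 × 9.24 / 3.62)² = 25.03
Round up: n = 26.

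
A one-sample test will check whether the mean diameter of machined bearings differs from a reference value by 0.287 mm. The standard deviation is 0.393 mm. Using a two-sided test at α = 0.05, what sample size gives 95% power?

25

For a one-sample z-test, n = ((z_{α/2} + z_β)·σ/δ)².
z_{α/2} = 1.960 (two-sided α = 0.05); z_β = 1.645 (power 95% → β = 0.05).
n = (3.605 × 0.393 / 0.287)² = 24.37
Round up: n = 25.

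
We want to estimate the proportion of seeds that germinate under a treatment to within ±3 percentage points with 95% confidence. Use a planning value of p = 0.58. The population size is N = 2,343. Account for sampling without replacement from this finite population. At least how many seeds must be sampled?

For a proportion with margin E = 0.03 at 95% confidence, z = 1.960.
n = p̂(1−p̂)(z/E)² = 0.58 × 0.42 × (1.960/0.03)² = 1039.79 — call this n₀.
Finite-population correction with N = 2,343: n = n₀ / (1 + (n₀−1)/N) = 1039.79 / 1.443 = 720.58
Round up: n = 721.

n = 721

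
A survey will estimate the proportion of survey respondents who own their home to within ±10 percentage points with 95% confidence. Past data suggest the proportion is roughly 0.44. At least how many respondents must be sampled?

n = 95

For a proportion with margin E = 0.1 at 95% confidence, z = 1.960.
n = p̂(1−p̂)(z/E)² = 0.44 × 0.56 × (1.960/0.1)² = 94.66
Round up: n = 95.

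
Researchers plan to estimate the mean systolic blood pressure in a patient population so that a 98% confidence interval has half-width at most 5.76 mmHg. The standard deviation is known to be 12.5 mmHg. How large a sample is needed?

For a mean, the margin of error is E = z·σ/√n, so n = (zσ/E)².
At 98% confidence, z = 2.326.
n = (2.326 × 12.5 / 5.76)² = 25.48
Round up: n = 26.

n = 26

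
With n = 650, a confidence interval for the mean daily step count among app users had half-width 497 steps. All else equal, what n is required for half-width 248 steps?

2611

Margin of error scales as 1/√n, so n₂ = n₁·(E₁/E₂)².
n₂ = 650 × (497/248)² = 650 × 4.016 = 2610.40
Round up: n₂ = 2611.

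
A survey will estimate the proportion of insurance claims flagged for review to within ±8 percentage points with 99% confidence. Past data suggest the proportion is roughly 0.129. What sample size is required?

117

For a proportion with margin E = 0.08 at 99% confidence, z = 2.576.
n = p̂(1−p̂)(z/E)² = 0.129 × 0.871 × (2.576/0.08)² = 116.50
Round up: n = 117.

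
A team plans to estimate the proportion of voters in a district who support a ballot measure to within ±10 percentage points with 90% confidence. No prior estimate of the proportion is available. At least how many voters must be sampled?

For a proportion with margin E = 0.1 at 90% confidence, z = 1.645.
With no prior estimate, use p = 0.5, which maximizes p(1−p) at 0.25.
n = 0.25 × (z/E)² = 0.25 × (1.645/0.1)² = 67.65
Round up: n = 68.

68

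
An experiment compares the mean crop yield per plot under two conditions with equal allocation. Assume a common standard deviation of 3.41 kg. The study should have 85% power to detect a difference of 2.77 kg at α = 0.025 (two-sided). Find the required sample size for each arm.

33 per group

For two equal groups, n per group = 2·((z_{α/2} + z_β)·σ/δ)².
z_{α/2} = 2.241; z_β = 1.036 (power 85%).
n = 2 × (3.277 × 3.41 / 2.77)² = 2 × 16.27 = 32.54
Round up: n = 33 per group.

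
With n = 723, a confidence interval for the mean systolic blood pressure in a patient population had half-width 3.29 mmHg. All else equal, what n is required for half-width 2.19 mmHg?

Margin of error scales as 1/√n, so n₂ = n₁·(E₁/E₂)².
n₂ = 723 × (3.29/2.19)² = 723 × 2.257 = 1631.81
Round up: n₂ = 1632.

n = 1632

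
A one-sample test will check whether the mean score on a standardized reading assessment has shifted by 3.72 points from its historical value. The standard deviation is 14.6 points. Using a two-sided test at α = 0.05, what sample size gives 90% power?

For a one-sample z-test, n = ((z_{α/2} + z_β)·σ/δ)².
z_{α/2} = 1.960 (two-sided α = 0.05); z_β = 1.282 (power 90% → β = 0.1).
n = (3.242 × 14.6 / 3.72)² = 161.90
Round up: n = 162.

n = 162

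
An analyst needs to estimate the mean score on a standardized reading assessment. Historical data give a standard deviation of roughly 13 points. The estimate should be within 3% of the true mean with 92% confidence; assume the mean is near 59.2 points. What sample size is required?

n = 165

For a mean, the margin of error is E = z·σ/√n, so n = (zσ/E)².
At 92% confidence, z = 1.751.
E = 3% of 59.2 = 1.776 points.
n = (1.751 × 13 / 1.776)² = 164.28
Round up: n = 165.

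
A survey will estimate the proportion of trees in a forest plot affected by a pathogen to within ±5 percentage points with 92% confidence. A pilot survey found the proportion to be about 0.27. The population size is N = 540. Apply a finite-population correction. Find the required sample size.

n = 168

For a proportion with margin E = 0.05 at 92% confidence, z = 1.751.
n = p̂(1−p̂)(z/E)² = 0.27 × 0.73 × (1.751/0.05)² = 241.72 — call this n₀.
Finite-population correction with N = 540: n = n₀ / (1 + (n₀−1)/N) = 241.72 / 1.446 = 167.16
Round up: n = 168.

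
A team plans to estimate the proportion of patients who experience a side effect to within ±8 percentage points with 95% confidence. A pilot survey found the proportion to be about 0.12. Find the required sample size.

For a proportion with margin E = 0.08 at 95% confidence, z = 1.960.
n = p̂(1−p̂)(z/E)² = 0.12 × 0.88 × (1.960/0.08)² = 63.39
Round up: n = 64.

64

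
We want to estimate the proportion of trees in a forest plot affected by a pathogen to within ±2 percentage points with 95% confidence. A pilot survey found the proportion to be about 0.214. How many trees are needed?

1616

For a proportion with margin E = 0.02 at 95% confidence, z = 1.960.
n = p̂(1−p̂)(z/E)² = 0.214 × 0.786 × (1.960/0.02)² = 1615.43
Round up: n = 1616.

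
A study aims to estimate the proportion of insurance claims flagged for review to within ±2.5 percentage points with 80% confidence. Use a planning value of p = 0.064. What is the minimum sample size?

158

For a proportion with margin E = 0.025 at 80% confidence, z = 1.282.
n = p̂(1−p̂)(z/E)² = 0.064 × 0.936 × (1.282/0.025)² = 157.53
Round up: n = 158.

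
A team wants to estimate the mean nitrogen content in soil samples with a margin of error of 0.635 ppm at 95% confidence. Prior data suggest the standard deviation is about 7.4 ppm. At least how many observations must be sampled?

n = 522

For a mean, the margin of error is E = z·σ/√n, so n = (zσ/E)².
At 95% confidence, z = 1.960.
n = (1.960 × 7.4 / 0.635)² = 521.71
Round up: n = 522.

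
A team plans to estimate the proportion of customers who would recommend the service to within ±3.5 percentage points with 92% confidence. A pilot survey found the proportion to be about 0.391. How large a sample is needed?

For a proportion with margin E = 0.035 at 92% confidence, z = 1.751.
n = p̂(1−p̂)(z/E)² = 0.391 × 0.609 × (1.751/0.035)² = 595.98
Round up: n = 596.

596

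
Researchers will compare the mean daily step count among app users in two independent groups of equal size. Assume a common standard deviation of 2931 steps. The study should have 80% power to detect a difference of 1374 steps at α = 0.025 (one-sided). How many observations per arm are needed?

72 per group

For two equal groups, n per group = 2·((z_α + z_β)·σ/δ)².
z_α = 1.960; z_β = 0.842 (power 80%).
n = 2 × (2.802 × 2931 / 1374)² = 2 × 35.73 = 71.46
Round up: n = 72 per group.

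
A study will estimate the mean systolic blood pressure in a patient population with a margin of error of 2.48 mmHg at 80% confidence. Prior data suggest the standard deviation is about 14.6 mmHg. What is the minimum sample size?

n = 57

For a mean, the margin of error is E = z·σ/√n, so n = (zσ/E)².
At 80% confidence, z = 1.282.
n = (1.282 × 14.6 / 2.48)² = 56.96
Round up: n = 57.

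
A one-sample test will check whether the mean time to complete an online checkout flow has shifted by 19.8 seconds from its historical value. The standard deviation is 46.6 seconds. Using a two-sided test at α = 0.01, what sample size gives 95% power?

n = 99

For a one-sample z-test, n = ((z_{α/2} + z_β)·σ/δ)².
z_{α/2} = 2.576 (two-sided α = 0.01); z_β = 1.645 (power 95% → β = 0.05).
n = (4.221 × 46.6 / 19.8)² = 98.69
Round up: n = 99.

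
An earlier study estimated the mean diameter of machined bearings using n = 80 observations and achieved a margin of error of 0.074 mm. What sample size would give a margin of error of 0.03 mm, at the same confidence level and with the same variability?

n = 487

Margin of error scales as 1/√n, so n₂ = n₁·(E₁/E₂)².
n₂ = 80 × (0.074/0.03)² = 80 × 6.084 = 486.72
Round up: n₂ = 487.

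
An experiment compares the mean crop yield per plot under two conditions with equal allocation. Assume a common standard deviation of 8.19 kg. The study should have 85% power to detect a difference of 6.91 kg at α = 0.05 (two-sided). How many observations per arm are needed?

26 per group

For two equal groups, n per group = 2·((z_{α/2} + z_β)·σ/δ)².
z_{α/2} = 1.960; z_β = 1.036 (power 85%).
n = 2 × (2.996 × 8.19 / 6.91)² = 2 × 12.61 = 25.22
Round up: n = 26 per group.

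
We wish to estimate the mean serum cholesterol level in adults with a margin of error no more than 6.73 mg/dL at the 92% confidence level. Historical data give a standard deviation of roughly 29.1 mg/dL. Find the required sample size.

For a mean, the margin of error is E = z·σ/√n, so n = (zσ/E)².
At 92% confidence, z = 1.751.
n = (1.751 × 29.1 / 6.73)² = 57.32
Round up: n = 58.

58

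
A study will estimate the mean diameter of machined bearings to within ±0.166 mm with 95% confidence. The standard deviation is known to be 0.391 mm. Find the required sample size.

For a mean, the margin of error is E = z·σ/√n, so n = (zσ/E)².
At 95% confidence, z = 1.960.
n = (1.960 × 0.391 / 0.166)² = 21.31
Round up: n = 22.

22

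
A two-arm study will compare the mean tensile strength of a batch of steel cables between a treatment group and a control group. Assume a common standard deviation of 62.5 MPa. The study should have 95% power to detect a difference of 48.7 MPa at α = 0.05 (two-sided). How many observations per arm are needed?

For two equal groups, n per group = 2·((z_{α/2} + z_β)·σ/δ)².
z_{α/2} = 1.960; z_β = 1.645 (power 95%).
n = 2 × (3.605 × 62.5 / 48.7)² = 2 × 21.40 = 42.80
Round up: n = 43 per group.

43 per group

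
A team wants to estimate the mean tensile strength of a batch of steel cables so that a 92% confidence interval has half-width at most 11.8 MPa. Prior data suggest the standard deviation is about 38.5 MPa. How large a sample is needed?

For a mean, the margin of error is E = z·σ/√n, so n = (zσ/E)².
At 92% confidence, z = 1.751.
n = (1.751 × 38.5 / 11.8)² = 32.64
Round up: n = 33.

33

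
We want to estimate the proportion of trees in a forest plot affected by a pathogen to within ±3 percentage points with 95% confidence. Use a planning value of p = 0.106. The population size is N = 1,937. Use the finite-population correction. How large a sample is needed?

335

For a proportion with margin E = 0.03 at 95% confidence, z = 1.960.
n = p̂(1−p̂)(z/E)² = 0.106 × 0.894 × (1.960/0.03)² = 404.49 — call this n₀.
Finite-population correction with N = 1,937: n = n₀ / (1 + (n₀−1)/N) = 404.49 / 1.208 = 334.84
Round up: n = 335.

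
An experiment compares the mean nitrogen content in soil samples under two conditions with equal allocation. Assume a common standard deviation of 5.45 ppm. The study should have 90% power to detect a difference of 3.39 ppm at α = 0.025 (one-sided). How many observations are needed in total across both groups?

110 total

For two equal groups, n per group = 2·((z_α + z_β)·σ/δ)².
z_α = 1.960; z_β = 1.282 (power 90%).
n = 2 × (3.242 × 5.45 / 3.39)² = 2 × 27.17 = 54.34
Round up: n = 55 per group.
Total across both groups: 2 × 55 = 110.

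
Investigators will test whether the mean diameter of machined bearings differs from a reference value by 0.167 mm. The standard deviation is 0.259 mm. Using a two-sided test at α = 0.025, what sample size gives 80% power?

For a one-sample z-test, n = ((z_{α/2} + z_β)·σ/δ)².
z_{α/2} = 2.241 (two-sided α = 0.025); z_β = 0.842 (power 80% → β = 0.2).
n = (3.083 × 0.259 / 0.167)² = 22.86
Round up: n = 23.

n = 23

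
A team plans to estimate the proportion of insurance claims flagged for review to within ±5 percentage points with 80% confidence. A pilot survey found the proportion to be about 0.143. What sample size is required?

For a proportion with margin E = 0.05 at 80% confidence, z = 1.282.
n = p̂(1−p̂)(z/E)² = 0.143 × 0.857 × (1.282/0.05)² = 80.57
Round up: n = 81.

81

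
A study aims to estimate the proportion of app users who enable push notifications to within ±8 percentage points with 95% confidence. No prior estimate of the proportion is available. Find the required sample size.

For a proportion with margin E = 0.08 at 95% confidence, z = 1.960.
With no prior estimate, use p = 0.5, which maximizes p(1−p) at 0.25.
n = 0.25 × (z/E)² = 0.25 × (1.960/0.08)² = 150.06
Round up: n = 151.

151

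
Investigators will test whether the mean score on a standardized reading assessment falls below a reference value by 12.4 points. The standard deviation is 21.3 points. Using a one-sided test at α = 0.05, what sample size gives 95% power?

32

For a one-sample z-test, n = ((z_α + z_β)·σ/δ)².
z_α = 1.645 (one-sided α = 0.05); z_β = 1.645 (power 95% → β = 0.05).
n = (3.290 × 21.3 / 12.4)² = 31.94
Round up: n = 32.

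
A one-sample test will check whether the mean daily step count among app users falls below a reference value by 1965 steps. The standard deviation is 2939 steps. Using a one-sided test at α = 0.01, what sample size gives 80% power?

23

For a one-sample z-test, n = ((z_α + z_β)·σ/δ)².
z_α = 2.326 (one-sided α = 0.01); z_β = 0.842 (power 80% → β = 0.2).
n = (3.168 × 2939 / 1965)² = 22.45
Round up: n = 23.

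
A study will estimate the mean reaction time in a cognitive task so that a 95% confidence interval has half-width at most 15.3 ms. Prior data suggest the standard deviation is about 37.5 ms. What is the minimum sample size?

24

For a mean, the margin of error is E = z·σ/√n, so n = (zσ/E)².
At 95% confidence, z = 1.960.
n = (1.960 × 37.5 / 15.3)² = 23.08
Round up: n = 24.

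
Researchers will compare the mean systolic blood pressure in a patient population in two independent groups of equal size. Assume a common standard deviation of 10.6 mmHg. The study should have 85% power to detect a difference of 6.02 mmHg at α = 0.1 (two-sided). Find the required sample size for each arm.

For two equal groups, n per group = 2·((z_{α/2} + z_β)·σ/δ)².
z_{α/2} = 1.645; z_β = 1.036 (power 85%).
n = 2 × (2.681 × 10.6 / 6.02)² = 2 × 22.28 = 44.56
Round up: n = 45 per group.

45 per group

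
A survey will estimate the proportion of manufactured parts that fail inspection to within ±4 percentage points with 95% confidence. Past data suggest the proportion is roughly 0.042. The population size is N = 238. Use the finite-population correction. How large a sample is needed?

n = 69

For a proportion with margin E = 0.04 at 95% confidence, z = 1.960.
n = p̂(1−p̂)(z/E)² = 0.042 × 0.958 × (1.960/0.04)² = 96.61 — call this n₀.
Finite-population correction with N = 238: n = n₀ / (1 + (n₀−1)/N) = 96.61 / 1.402 = 68.91
Round up: n = 69.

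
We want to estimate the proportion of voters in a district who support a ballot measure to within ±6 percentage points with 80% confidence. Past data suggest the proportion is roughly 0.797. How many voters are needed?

For a proportion with margin E = 0.06 at 80% confidence, z = 1.282.
n = p̂(1−p̂)(z/E)² = 0.797 × 0.203 × (1.282/0.06)² = 73.86
Round up: n = 74.

74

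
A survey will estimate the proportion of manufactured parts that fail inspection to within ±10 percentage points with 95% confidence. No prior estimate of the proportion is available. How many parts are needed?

For a proportion with margin E = 0.1 at 95% confidence, z = 1.960.
With no prior estimate, use p = 0.5, which maximizes p(1−p) at 0.25.
n = 0.25 × (z/E)² = 0.25 × (1.960/0.1)² = 96.04
Round up: n = 97.

97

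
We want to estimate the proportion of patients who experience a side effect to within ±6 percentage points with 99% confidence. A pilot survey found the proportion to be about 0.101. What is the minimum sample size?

168

For a proportion with margin E = 0.06 at 99% confidence, z = 2.576.
n = p̂(1−p̂)(z/E)² = 0.101 × 0.899 × (2.576/0.06)² = 167.37
Round up: n = 168.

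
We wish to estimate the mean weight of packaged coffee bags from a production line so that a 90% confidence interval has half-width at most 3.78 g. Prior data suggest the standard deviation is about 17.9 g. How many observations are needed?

61

For a mean, the margin of error is E = z·σ/√n, so n = (zσ/E)².
At 90% confidence, z = 1.645.
n = (1.645 × 17.9 / 3.78)² = 60.68
Round up: n = 61.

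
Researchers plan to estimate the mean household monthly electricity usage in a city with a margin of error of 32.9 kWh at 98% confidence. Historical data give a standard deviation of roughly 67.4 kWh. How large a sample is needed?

23

For a mean, the margin of error is E = z·σ/√n, so n = (zσ/E)².
At 98% confidence, z = 2.326.
n = (2.326 × 67.4 / 32.9)² = 22.71
Round up: n = 23.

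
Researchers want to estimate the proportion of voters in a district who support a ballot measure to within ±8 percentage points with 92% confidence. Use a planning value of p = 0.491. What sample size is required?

For a proportion with margin E = 0.08 at 92% confidence, z = 1.751.
n = p̂(1−p̂)(z/E)² = 0.491 × 0.509 × (1.751/0.08)² = 119.73
Round up: n = 120.

120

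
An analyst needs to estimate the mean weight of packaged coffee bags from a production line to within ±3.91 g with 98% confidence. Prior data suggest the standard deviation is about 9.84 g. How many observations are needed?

For a mean, the margin of error is E = z·σ/√n, so n = (zσ/E)².
At 98% confidence, z = 2.326.
n = (2.326 × 9.84 / 3.91)² = 34.27
Round up: n = 35.

35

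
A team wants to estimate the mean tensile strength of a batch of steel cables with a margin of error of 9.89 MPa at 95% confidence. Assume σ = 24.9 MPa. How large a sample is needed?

25

For a mean, the margin of error is E = z·σ/√n, so n = (zσ/E)².
At 95% confidence, z = 1.960.
n = (1.960 × 24.9 / 9.89)² = 24.35
Round up: n = 25.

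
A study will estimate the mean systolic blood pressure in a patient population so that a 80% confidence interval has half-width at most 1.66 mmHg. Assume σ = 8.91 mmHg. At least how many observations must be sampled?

For a mean, the margin of error is E = z·σ/√n, so n = (zσ/E)².
At 80% confidence, z = 1.282.
n = (1.282 × 8.91 / 1.66)² = 47.35
Round up: n = 48.

48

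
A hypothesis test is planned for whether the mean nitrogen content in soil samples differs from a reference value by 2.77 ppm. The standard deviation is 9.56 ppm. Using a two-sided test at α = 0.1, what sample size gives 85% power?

86

For a one-sample z-test, n = ((z_{α/2} + z_β)·σ/δ)².
z_{α/2} = 1.645 (two-sided α = 0.1); z_β = 1.036 (power 85% → β = 0.15).
n = (2.681 × 9.56 / 2.77)² = 85.62
Round up: n = 86.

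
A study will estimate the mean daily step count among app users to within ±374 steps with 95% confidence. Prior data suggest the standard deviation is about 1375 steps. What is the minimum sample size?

For a mean, the margin of error is E = z·σ/√n, so n = (zσ/E)².
At 95% confidence, z = 1.960.
n = (1.960 × 1375 / 374)² = 51.92
Round up: n = 52.

52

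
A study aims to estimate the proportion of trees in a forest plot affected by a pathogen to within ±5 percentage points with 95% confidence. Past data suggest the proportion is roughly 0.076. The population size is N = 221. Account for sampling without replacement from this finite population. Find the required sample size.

n = 73

For a proportion with margin E = 0.05 at 95% confidence, z = 1.960.
n = p̂(1−p̂)(z/E)² = 0.076 × 0.924 × (1.960/0.05)² = 107.91 — call this n₀.
Finite-population correction with N = 221: n = n₀ / (1 + (n₀−1)/N) = 107.91 / 1.484 = 72.72
Round up: n = 73.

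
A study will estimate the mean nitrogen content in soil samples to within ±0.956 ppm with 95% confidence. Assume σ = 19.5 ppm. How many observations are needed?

n = 1599

For a mean, the margin of error is E = z·σ/√n, so n = (zσ/E)².
At 95% confidence, z = 1.960.
n = (1.960 × 19.5 / 0.956)² = 1598.33
Round up: n = 1599.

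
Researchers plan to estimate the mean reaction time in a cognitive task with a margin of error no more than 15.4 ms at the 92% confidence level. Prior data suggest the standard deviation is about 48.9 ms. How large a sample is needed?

For a mean, the margin of error is E = z·σ/√n, so n = (zσ/E)².
At 92% confidence, z = 1.751.
n = (1.751 × 48.9 / 15.4)² = 30.91
Round up: n = 31.

31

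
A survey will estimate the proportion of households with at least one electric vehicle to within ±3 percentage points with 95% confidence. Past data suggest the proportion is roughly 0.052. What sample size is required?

211

For a proportion with margin E = 0.03 at 95% confidence, z = 1.960.
n = p̂(1−p̂)(z/E)² = 0.052 × 0.948 × (1.960/0.03)² = 210.42
Round up: n = 211.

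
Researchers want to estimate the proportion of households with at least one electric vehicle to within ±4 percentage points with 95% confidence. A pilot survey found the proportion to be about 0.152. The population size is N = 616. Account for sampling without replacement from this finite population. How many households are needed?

207

For a proportion with margin E = 0.04 at 95% confidence, z = 1.960.
n = p̂(1−p̂)(z/E)² = 0.152 × 0.848 × (1.960/0.04)² = 309.48 — call this n₀.
Finite-population correction with N = 616: n = n₀ / (1 + (n₀−1)/N) = 309.48 / 1.501 = 206.18
Round up: n = 207.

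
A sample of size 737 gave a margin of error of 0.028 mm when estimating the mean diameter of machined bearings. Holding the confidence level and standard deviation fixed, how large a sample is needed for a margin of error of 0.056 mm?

185

Margin of error scales as 1/√n, so n₂ = n₁·(E₁/E₂)².
n₂ = 737 × (0.028/0.056)² = 737 × 0.25 = 184.25
Round up: n₂ = 185.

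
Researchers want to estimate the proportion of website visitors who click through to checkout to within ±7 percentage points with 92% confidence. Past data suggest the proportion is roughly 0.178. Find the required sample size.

92

For a proportion with margin E = 0.07 at 92% confidence, z = 1.751.
n = p̂(1−p̂)(z/E)² = 0.178 × 0.822 × (1.751/0.07)² = 91.55
Round up: n = 92.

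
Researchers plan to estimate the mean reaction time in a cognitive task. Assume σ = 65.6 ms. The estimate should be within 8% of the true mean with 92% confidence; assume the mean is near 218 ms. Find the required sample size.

For a mean, the margin of error is E = z·σ/√n, so n = (zσ/E)².
At 92% confidence, z = 1.751.
E = 8% of 218 = 17.44 ms.
n = (1.751 × 65.6 / 17.44)² = 43.38
Round up: n = 44.

44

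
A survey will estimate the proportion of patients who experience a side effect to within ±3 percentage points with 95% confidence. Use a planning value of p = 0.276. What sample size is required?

For a proportion with margin E = 0.03 at 95% confidence, z = 1.960.
n = p̂(1−p̂)(z/E)² = 0.276 × 0.724 × (1.960/0.03)² = 852.94
Round up: n = 853.

853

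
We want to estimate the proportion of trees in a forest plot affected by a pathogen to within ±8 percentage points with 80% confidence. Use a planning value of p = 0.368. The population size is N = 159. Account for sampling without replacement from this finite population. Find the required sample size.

For a proportion with margin E = 0.08 at 80% confidence, z = 1.282.
n = p̂(1−p̂)(z/E)² = 0.368 × 0.632 × (1.282/0.08)² = 59.73 — call this n₀.
Finite-population correction with N = 159: n = n₀ / (1 + (n₀−1)/N) = 59.73 / 1.369 = 43.63
Round up: n = 44.

44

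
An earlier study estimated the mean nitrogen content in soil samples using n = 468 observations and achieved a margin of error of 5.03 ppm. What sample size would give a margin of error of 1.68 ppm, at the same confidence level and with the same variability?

Margin of error scales as 1/√n, so n₂ = n₁·(E₁/E₂)².
n₂ = 468 × (5.03/1.68)² = 468 × 8.964 = 4195.15
Round up: n₂ = 4196.

4196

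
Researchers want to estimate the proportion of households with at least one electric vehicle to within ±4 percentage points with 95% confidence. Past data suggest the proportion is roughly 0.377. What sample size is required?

For a proportion with margin E = 0.04 at 95% confidence, z = 1.960.
n = p̂(1−p̂)(z/E)² = 0.377 × 0.623 × (1.960/0.04)² = 563.93
Round up: n = 564.

564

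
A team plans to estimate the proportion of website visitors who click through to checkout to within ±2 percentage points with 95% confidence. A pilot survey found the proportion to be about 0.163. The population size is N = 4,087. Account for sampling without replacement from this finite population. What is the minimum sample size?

For a proportion with margin E = 0.02 at 95% confidence, z = 1.960.
n = p̂(1−p̂)(z/E)² = 0.163 × 0.837 × (1.960/0.02)² = 1310.28 — call this n₀.
Finite-population correction with N = 4,087: n = n₀ / (1 + (n₀−1)/N) = 1310.28 / 1.32 = 992.64
Round up: n = 993.

993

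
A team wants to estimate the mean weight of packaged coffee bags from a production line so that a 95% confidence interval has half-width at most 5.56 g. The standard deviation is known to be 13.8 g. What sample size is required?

24

For a mean, the margin of error is E = z·σ/√n, so n = (zσ/E)².
At 95% confidence, z = 1.960.
n = (1.960 × 13.8 / 5.56)² = 23.67
Round up: n = 24.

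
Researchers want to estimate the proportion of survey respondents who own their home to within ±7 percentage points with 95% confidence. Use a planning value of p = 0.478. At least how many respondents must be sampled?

For a proportion with margin E = 0.07 at 95% confidence, z = 1.960.
n = p̂(1−p̂)(z/E)² = 0.478 × 0.522 × (1.960/0.07)² = 195.62
Round up: n = 196.

196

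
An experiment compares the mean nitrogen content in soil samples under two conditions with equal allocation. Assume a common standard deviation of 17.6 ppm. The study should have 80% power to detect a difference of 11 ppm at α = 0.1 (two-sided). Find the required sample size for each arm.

For two equal groups, n per group = 2·((z_{α/2} + z_β)·σ/δ)².
z_{α/2} = 1.645; z_β = 0.842 (power 80%).
n = 2 × (2.487 × 17.6 / 11)² = 2 × 15.83 = 31.66
Round up: n = 32 per group.

32 per group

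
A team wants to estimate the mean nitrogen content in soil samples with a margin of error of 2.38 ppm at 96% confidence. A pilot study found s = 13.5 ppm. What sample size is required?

For a mean, the margin of error is E = z·σ/√n, so n = (zσ/E)².
At 96% confidence, z = 2.054.
n = (2.054 × 13.5 / 2.38)² = 135.74
Round up: n = 136.

136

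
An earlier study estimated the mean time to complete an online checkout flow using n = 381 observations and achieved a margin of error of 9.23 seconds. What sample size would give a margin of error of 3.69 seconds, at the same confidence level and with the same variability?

Margin of error scales as 1/√n, so n₂ = n₁·(E₁/E₂)².
n₂ = 381 × (9.23/3.69)² = 381 × 6.257 = 2383.92
Round up: n₂ = 2384.

2384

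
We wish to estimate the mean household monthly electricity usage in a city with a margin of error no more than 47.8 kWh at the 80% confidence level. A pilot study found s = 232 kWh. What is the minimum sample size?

39

For a mean, the margin of error is E = z·σ/√n, so n = (zσ/E)².
At 80% confidence, z = 1.282.
n = (1.282 × 232 / 47.8)² = 38.72
Round up: n = 39.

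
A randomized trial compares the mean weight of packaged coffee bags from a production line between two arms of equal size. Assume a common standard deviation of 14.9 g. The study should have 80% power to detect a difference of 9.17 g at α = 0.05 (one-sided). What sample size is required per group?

For two equal groups, n per group = 2·((z_α + z_β)·σ/δ)².
z_α = 1.645; z_β = 0.842 (power 80%).
n = 2 × (2.487 × 14.9 / 9.17)² = 2 × 16.33 = 32.66
Round up: n = 33 per group.

33 per group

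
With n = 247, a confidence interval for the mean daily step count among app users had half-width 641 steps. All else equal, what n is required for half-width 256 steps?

Margin of error scales as 1/√n, so n₂ = n₁·(E₁/E₂)².
n₂ = 247 × (641/256)² = 247 × 6.27 = 1548.69
Round up: n₂ = 1549.

n = 1549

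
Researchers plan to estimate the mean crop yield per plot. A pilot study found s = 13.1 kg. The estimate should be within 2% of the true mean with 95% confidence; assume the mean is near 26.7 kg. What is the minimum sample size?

For a mean, the margin of error is E = z·σ/√n, so n = (zσ/E)².
At 95% confidence, z = 1.960.
E = 2% of 26.7 = 0.534 kg.
n = (1.960 × 13.1 / 0.534)² = 2311.92
Round up: n = 2312.

2312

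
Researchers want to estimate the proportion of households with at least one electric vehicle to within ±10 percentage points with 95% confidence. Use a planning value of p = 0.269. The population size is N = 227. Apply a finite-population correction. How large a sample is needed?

57

For a proportion with margin E = 0.1 at 95% confidence, z = 1.960.
n = p̂(1−p̂)(z/E)² = 0.269 × 0.731 × (1.960/0.1)² = 75.54 — call this n₀.
Finite-population correction with N = 227: n = n₀ / (1 + (n₀−1)/N) = 75.54 / 1.328 = 56.88
Round up: n = 57.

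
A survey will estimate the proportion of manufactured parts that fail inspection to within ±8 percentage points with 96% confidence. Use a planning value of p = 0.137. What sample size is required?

n = 78

For a proportion with margin E = 0.08 at 96% confidence, z = 2.054.
n = p̂(1−p̂)(z/E)² = 0.137 × 0.863 × (2.054/0.08)² = 77.94
Round up: n = 78.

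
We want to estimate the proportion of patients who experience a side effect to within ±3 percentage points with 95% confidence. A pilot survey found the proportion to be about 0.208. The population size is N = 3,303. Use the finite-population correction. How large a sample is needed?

580

For a proportion with margin E = 0.03 at 95% confidence, z = 1.960.
n = p̂(1−p̂)(z/E)² = 0.208 × 0.792 × (1.960/0.03)² = 703.17 — call this n₀.
Finite-population correction with N = 3,303: n = n₀ / (1 + (n₀−1)/N) = 703.17 / 1.213 = 579.69
Round up: n = 580.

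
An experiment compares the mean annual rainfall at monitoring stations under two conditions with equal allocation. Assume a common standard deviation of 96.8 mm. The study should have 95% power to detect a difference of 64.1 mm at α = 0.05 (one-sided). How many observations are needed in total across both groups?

100 total

For two equal groups, n per group = 2·((z_α + z_β)·σ/δ)².
z_α = 1.645; z_β = 1.645 (power 95%).
n = 2 × (3.290 × 96.8 / 64.1)² = 2 × 24.68 = 49.36
Round up: n = 50 per group.
Total across both groups: 2 × 50 = 100.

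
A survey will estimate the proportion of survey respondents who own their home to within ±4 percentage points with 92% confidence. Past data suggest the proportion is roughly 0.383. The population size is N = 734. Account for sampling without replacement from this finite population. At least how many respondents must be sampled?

For a proportion with margin E = 0.04 at 92% confidence, z = 1.751.
n = p̂(1−p̂)(z/E)² = 0.383 × 0.617 × (1.751/0.04)² = 452.83 — call this n₀.
Finite-population correction with N = 734: n = n₀ / (1 + (n₀−1)/N) = 452.83 / 1.616 = 280.22
Round up: n = 281.

281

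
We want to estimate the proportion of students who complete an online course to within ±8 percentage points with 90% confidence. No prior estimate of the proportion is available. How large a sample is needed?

n = 106

For a proportion with margin E = 0.08 at 90% confidence, z = 1.645.
With no prior estimate, use p = 0.5, which maximizes p(1−p) at 0.25.
n = 0.25 × (z/E)² = 0.25 × (1.645/0.08)² = 105.70
Round up: n = 106.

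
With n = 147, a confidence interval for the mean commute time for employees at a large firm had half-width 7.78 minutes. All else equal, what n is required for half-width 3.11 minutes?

Margin of error scales as 1/√n, so n₂ = n₁·(E₁/E₂)².
n₂ = 147 × (7.78/3.11)² = 147 × 6.258 = 919.93
Round up: n₂ = 920.

920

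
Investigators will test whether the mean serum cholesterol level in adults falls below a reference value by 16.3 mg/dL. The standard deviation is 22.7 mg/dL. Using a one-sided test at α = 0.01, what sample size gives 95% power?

n = 31

For a one-sample z-test, n = ((z_α + z_β)·σ/δ)².
z_α = 2.326 (one-sided α = 0.01); z_β = 1.645 (power 95% → β = 0.05).
n = (3.971 × 22.7 / 16.3)² = 30.58
Round up: n = 31.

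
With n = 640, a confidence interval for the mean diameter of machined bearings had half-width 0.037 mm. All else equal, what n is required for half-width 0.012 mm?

6085

Margin of error scales as 1/√n, so n₂ = n₁·(E₁/E₂)².
n₂ = 640 × (0.037/0.012)² = 640 × 9.507 = 6084.48
Round up: n₂ = 6085.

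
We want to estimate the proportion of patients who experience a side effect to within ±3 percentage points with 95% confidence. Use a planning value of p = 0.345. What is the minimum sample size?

n = 965

For a proportion with margin E = 0.03 at 95% confidence, z = 1.960.
n = p̂(1−p̂)(z/E)² = 0.345 × 0.655 × (1.960/0.03)² = 964.56
Round up: n = 965.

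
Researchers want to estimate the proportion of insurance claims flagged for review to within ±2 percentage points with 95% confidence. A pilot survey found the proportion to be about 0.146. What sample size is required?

For a proportion with margin E = 0.02 at 95% confidence, z = 1.960.
n = p̂(1−p̂)(z/E)² = 0.146 × 0.854 × (1.960/0.02)² = 1197.47
Round up: n = 1198.

n = 1198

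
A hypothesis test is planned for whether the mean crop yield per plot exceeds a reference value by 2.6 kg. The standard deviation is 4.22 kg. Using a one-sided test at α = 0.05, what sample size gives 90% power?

n = 23

For a one-sample z-test, n = ((z_α + z_β)·σ/δ)².
z_α = 1.645 (one-sided α = 0.05); z_β = 1.282 (power 90% → β = 0.1).
n = (2.927 × 4.22 / 2.6)² = 22.57
Round up: n = 23.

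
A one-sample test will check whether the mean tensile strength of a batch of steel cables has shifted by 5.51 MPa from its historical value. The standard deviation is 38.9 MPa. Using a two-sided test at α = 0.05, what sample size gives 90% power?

524

For a one-sample z-test, n = ((z_{α/2} + z_β)·σ/δ)².
z_{α/2} = 1.960 (two-sided α = 0.05); z_β = 1.282 (power 90% → β = 0.1).
n = (3.242 × 38.9 / 5.51)² = 523.87
Round up: n = 524.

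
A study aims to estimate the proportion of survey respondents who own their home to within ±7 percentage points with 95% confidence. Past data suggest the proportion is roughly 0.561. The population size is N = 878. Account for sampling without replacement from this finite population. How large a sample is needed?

159

For a proportion with margin E = 0.07 at 95% confidence, z = 1.960.
n = p̂(1−p̂)(z/E)² = 0.561 × 0.439 × (1.960/0.07)² = 193.08 — call this n₀.
Finite-population correction with N = 878: n = n₀ / (1 + (n₀−1)/N) = 193.08 / 1.219 = 158.39
Round up: n = 159.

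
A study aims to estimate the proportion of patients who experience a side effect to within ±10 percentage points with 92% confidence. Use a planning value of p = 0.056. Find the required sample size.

For a proportion with margin E = 0.1 at 92% confidence, z = 1.751.
n = p̂(1−p̂)(z/E)² = 0.056 × 0.944 × (1.751/0.1)² = 16.21
Round up: n = 17.

17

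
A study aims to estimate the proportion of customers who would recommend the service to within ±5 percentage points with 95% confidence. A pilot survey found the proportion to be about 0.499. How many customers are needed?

For a proportion with margin E = 0.05 at 95% confidence, z = 1.960.
n = p̂(1−p̂)(z/E)² = 0.499 × 0.501 × (1.960/0.05)² = 384.16
Round up: n = 385.

n = 385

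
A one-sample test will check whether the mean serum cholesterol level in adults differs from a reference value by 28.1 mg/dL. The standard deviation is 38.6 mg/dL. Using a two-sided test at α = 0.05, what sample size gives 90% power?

For a one-sample z-test, n = ((z_{α/2} + z_β)·σ/δ)².
z_{α/2} = 1.960 (two-sided α = 0.05); z_β = 1.282 (power 90% → β = 0.1).
n = (3.242 × 38.6 / 28.1)² = 19.83
Round up: n = 20.

20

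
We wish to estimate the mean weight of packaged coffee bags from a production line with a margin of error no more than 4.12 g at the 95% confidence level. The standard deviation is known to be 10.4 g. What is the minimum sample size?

n = 25

For a mean, the margin of error is E = z·σ/√n, so n = (zσ/E)².
At 95% confidence, z = 1.960.
n = (1.960 × 10.4 / 4.12)² = 24.48
Round up: n = 25.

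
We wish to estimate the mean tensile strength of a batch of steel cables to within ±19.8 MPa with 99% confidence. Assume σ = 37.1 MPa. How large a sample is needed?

For a mean, the margin of error is E = z·σ/√n, so n = (zσ/E)².
At 99% confidence, z = 2.576.
n = (2.576 × 37.1 / 19.8)² = 23.30
Round up: n = 24.

n = 24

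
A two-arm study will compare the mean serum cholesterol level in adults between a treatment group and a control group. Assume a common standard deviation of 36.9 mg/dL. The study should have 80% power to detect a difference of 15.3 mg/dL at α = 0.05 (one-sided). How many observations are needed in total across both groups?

For two equal groups, n per group = 2·((z_α + z_β)·σ/δ)².
z_α = 1.645; z_β = 0.842 (power 80%).
n = 2 × (2.487 × 36.9 / 15.3)² = 2 × 35.98 = 71.96
Round up: n = 72 per group.
Total across both groups: 2 × 72 = 144.

144 total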